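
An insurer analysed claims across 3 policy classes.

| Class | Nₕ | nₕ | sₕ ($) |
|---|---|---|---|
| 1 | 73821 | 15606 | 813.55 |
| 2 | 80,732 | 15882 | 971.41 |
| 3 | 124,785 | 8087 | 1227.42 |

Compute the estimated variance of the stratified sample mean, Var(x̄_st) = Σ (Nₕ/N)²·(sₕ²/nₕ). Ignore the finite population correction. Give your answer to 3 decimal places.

N = 279338; Wₕ = Nₕ/N.
class 1: (73821/279338)²·813.55²/15606 = 2.961943
class 2: (80732/279338)²·971.41²/15882 = 4.962852
class 3: (124785/279338)²·1227.42²/8087 = 37.176087
Sum = 45.100882 → 45.101.

45.101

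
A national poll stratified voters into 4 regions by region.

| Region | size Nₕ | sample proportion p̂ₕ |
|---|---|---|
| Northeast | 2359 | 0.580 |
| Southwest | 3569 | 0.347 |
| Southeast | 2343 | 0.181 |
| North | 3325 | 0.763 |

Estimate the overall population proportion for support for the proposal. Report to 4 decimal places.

Wₕ = Nₕ/N with N = 11596: 0.2034, 0.3078, 0.2021, 0.2867.
p̂_st = 0.2034·0.580 + 0.3078·0.347 + 0.2021·0.181 + 0.2867·0.763 ≈ 0.480142... → 0.4801.

0.4801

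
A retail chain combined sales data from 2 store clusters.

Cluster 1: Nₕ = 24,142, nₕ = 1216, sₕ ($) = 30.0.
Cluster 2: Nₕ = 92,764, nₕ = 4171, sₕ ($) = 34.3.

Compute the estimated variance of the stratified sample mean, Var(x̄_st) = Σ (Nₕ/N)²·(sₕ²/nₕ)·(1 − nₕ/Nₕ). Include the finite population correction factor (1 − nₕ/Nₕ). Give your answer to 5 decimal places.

N = 116906. Term for each stratum: Wₕ²sₕ²/nₕ·(1−nₕ/Nₕ).
Var(x̄_st) = 0.02997346 + 0.16961073 = 0.19958419 → 0.19958.

0.19958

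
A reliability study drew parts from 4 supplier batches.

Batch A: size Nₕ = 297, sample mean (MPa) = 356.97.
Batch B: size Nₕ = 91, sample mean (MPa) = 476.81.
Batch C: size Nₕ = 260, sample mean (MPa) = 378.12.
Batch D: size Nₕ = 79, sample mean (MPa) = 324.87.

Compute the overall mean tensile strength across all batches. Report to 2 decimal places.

376.05

x̄_st = (Σ Nₕx̄ₕ) / (Σ Nₕ) = (297·356.97 + 91·476.81 + 260·378.12 + 79·324.87) / 727
= 273385.73 / 727 = 376.0464... → 376.05.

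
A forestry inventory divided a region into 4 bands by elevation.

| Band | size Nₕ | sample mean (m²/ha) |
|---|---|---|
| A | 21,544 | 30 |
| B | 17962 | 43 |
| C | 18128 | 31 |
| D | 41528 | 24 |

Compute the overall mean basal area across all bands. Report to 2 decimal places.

30.02

N = 21544 + 17962 + 18128 + 41528 = 99162.
Weight each subgroup mean by Nₕ/N and sum.
Σ Nₕx̄ₕ = 21544·30 + 17962·43 + 18128·31 + 41528·24 = 646320 + 772366 + 561968 + 996672 = 2977326.
Divide by N: 2977326 / 99162 = 30.0249... → 30.02.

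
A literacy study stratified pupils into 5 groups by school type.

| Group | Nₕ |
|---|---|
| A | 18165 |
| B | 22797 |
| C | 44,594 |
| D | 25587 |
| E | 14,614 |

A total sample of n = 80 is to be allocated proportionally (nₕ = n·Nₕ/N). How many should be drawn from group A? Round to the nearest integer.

12

N = 18165 + 22797 + 44594 + 25587 + 14614 = 125757.
n_A = 80·18165/125757 = 11.556... → 12.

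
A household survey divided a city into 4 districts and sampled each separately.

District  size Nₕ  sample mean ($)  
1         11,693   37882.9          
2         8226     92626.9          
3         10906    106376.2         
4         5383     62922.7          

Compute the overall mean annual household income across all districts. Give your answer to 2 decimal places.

74673.15

x̄_st = (Σ Nₕx̄ₕ) / (Σ Nₕ) = (11693·37882.9 + 8226·92626.9 + 10906·106376.2 + 5383·62922.7) / 36208
= 2703765360.4 / 36208 = 74673.1485... → 74673.15.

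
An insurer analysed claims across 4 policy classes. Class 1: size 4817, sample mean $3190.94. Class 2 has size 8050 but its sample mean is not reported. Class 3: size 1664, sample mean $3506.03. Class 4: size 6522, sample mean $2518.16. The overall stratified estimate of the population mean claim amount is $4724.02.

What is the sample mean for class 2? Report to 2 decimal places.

7680.32

Σ Nₕx̄ₕ = N·μ, so 8050·x̄_2 = 21053·4724.02 − (4817·3190.94 + 1664·3506.03 + 6522·2518.16).
= 99454793.06 − 37628231.42 = 61826561.64.
x̄_2 = 61826561.64 / 8050 = 7680.3182... → 7680.32.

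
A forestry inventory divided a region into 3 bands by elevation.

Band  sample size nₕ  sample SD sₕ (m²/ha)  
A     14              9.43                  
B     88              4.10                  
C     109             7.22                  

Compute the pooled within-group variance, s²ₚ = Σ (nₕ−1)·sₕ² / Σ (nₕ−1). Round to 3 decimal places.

39.656

A: (14−1)·9.43² = 13·88.9249 = 1156.0237
B: (88−1)·4.10² = 87·16.81 = 1462.47
C: (109−1)·7.22² = 108·52.1284 = 5629.8672
Numerator = 8248.3609; denominator = Σ(nₕ−1) = 208.
s²ₚ = 8248.3609/208 = 39.65558... → 39.656.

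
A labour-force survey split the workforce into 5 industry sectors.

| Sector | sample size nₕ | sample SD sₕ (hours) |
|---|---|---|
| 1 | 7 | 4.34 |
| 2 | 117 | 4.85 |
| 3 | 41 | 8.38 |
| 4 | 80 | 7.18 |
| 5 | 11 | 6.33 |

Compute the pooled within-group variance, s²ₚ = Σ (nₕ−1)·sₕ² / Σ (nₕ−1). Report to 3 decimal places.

Degrees of freedom: 6 + 116 + 40 + 79 + 10 = 251.
Σ(nₕ−1)sₕ² = 6·18.8356 + 116·23.5225 + 40·70.2244 + 79·51.5524 + 10·40.0689 = 10123.9282.
s²ₚ = 10123.9282 / 251 = 40.33438... → 40.334.

40.334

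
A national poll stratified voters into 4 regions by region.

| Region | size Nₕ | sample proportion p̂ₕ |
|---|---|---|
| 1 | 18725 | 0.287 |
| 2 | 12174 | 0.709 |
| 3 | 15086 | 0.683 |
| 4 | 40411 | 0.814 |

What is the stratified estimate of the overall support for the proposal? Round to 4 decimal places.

0.6621

N = 18725 + 12174 + 15086 + 40411 = 86396.
Overall proportion = Σ (Nₕ/N)·p̂ₕ.
Σ Nₕp̂ₕ = 5374.075 + 8631.366 + 10303.738 + 32894.554 = 57203.733.
57203.733 / 86396 = 0.662111... → 0.6621.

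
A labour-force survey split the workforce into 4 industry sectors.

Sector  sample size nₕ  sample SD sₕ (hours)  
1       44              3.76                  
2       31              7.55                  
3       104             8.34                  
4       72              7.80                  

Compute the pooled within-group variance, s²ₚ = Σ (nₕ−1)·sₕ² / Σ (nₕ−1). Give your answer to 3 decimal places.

1: (44−1)·3.76² = 43·14.1376 = 607.9168
2: (31−1)·7.55² = 30·57.0025 = 1710.075
3: (104−1)·8.34² = 103·69.5556 = 7164.2268
4: (72−1)·7.80² = 71·60.84 = 4319.64
Numerator = 13801.8586; denominator = Σ(nₕ−1) = 247.
s²ₚ = 13801.8586/247 = 55.87797... → 55.878.

55.878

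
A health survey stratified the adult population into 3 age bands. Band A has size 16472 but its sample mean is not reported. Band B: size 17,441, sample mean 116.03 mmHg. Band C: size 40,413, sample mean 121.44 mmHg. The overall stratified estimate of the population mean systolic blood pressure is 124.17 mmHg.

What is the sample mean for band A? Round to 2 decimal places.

Σ Nₕx̄ₕ = N·μ, so 16472·x̄_A = 74326·124.17 − (17441·116.03 + 40413·121.44).
= 9229059.42 − 6931433.95 = 2297625.47.
x̄_A = 2297625.47 / 16472 = 139.4867... → 139.49.

139.49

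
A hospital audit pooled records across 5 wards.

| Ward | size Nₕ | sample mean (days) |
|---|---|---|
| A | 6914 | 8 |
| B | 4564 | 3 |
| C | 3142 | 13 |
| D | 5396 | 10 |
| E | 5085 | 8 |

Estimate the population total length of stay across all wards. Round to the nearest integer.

204490

A: 6914·8 = 55312
B: 4564·3 = 13692
C: 3142·13 = 40846
D: 5396·10 = 53960
E: 5085·8 = 40680
τ̂ = Σ Nₕx̄ₕ = 204490.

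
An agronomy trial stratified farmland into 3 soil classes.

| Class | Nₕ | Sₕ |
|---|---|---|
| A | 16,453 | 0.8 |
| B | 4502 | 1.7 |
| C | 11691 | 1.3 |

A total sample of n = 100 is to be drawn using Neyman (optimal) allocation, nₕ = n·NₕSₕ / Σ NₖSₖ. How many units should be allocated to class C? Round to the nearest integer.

Σ NₕSₕ = 16453·0.8 + 4502·1.7 + 11691·1.3 = 36014.1.
Share for C: 15198.3/36014.1 = 0.42201.
n_C = 100 × 0.42201 = 42.201... → 42.

42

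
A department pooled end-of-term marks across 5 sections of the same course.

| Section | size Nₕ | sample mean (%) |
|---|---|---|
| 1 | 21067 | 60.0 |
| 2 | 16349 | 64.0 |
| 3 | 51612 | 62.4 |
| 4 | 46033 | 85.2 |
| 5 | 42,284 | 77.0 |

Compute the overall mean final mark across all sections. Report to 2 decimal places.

N = 177345; weights Wₕ = Nₕ/N = (0.1188, 0.0922, 0.2910, 0.2596, 0.2384).
x̄_st = Σ Wₕ·x̄ₕ = 0.1188·60.0 + 0.0922·64.0 + 0.2910·62.4 + 0.2596·85.2 + 0.2384·77.0 ≈ 71.6616...
→ 71.66.

71.66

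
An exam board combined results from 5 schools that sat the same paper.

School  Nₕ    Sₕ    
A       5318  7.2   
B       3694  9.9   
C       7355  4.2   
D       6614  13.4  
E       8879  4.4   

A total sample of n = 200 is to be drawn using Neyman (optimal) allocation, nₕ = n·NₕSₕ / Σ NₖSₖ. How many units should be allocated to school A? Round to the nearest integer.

33

Σ NₕSₕ = 5318·7.2 + 3694·9.9 + 7355·4.2 + 6614·13.4 + 8879·4.4 = 233446.4.
Share for A: 38289.6/233446.4 = 0.16402.
n_A = 200 × 0.16402 = 32.804... → 33.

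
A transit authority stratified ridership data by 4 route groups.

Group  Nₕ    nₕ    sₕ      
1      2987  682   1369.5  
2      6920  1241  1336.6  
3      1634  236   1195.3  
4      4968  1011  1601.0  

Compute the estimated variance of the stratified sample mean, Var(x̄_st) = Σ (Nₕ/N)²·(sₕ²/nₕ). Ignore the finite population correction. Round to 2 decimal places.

631.85

N = 16509; Wₕ = Nₕ/N.
group 1: (2987/16509)²·1369.5²/682 = 90.02614
group 2: (6920/16509)²·1336.6²/1241 = 252.93084
group 3: (1634/16509)²·1195.3²/236 = 59.30679
group 4: (4968/16509)²·1601.0²/1011 = 229.59009
Sum = 631.85386 → 631.85.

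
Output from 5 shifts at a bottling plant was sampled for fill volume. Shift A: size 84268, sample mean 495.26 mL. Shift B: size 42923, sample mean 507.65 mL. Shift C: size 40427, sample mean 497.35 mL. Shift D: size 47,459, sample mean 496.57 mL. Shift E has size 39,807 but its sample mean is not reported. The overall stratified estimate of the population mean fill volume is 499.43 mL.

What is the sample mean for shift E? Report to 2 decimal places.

N = 84268 + 42923 + 40427 + 47459 + 39807 = 254884.
Overall total = μ·N = 499.43·254884 = 127296716.12.
Subtract the known strata: 84268·495.26 + 42923·507.65 + 40427·497.35 + 47459·496.57 = 107197514.71.
Remaining total for shift E: 127296716.12 − 107197514.71 = 20099201.41.
Divide by its size: 20099201.41 / 39807 = 504.9163... → 504.92.

504.92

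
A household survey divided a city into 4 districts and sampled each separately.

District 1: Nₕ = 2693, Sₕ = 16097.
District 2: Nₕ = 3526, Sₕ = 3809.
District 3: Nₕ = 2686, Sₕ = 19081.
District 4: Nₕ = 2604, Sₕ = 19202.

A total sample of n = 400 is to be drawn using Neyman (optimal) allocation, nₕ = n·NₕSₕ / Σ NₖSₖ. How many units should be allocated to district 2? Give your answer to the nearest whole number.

34

1: NₕSₕ = 2693·16097 = 43349221
2: NₕSₕ = 3526·3809 = 13430534
3: NₕSₕ = 2686·19081 = 51251566
4: NₕSₕ = 2604·19202 = 50002008
Σ NₕSₕ = 158033329.
n_2 = 400·13430534/158033329 = 33.994... → 34.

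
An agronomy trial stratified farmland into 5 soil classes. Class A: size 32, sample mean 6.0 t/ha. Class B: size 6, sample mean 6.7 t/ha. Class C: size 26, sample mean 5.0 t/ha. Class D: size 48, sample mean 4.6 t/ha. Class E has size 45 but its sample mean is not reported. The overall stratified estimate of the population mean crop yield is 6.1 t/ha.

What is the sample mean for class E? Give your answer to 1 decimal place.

8.3

Σ Nₕx̄ₕ = N·μ, so 45·x̄_E = 157·6.1 − (32·6.0 + 6·6.7 + 26·5.0 + 48·4.6).
= 957.7 − 583 = 374.7.
x̄_E = 374.7 / 45 = 8.327... → 8.3.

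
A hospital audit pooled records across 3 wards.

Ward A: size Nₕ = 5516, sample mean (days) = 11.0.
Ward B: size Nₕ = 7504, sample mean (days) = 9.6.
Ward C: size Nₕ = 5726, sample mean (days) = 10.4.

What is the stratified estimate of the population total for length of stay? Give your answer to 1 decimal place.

192264.8

Population total = Σ Nₕ·x̄ₕ (each stratum's size times its mean).
5516·11.0 + 7504·9.6 + 5726·10.4 = 60676 + 72038.4 + 59550.4 = 192264.8.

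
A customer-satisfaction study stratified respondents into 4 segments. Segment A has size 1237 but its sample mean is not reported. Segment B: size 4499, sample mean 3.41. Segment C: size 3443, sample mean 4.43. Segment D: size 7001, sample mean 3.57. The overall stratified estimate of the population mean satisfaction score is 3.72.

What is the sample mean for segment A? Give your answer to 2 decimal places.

3.72

Σ Nₕx̄ₕ = N·μ, so 1237·x̄_A = 16180·3.72 − (4499·3.41 + 3443·4.43 + 7001·3.57).
= 60189.6 − 55587.65 = 4601.95.
x̄_A = 4601.95 / 1237 = 3.7203... → 3.72.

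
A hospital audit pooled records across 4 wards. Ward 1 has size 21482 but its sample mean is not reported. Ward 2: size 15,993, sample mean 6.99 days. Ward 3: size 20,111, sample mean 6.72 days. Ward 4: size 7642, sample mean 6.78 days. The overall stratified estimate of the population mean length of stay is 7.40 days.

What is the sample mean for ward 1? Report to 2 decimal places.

8.56

N = 21482 + 15993 + 20111 + 7642 = 65228.
Overall total = μ·N = 7.40·65228 = 482687.2.
Subtract the known strata: 15993·6.99 + 20111·6.72 + 7642·6.78 = 298749.75.
Remaining total for ward 1: 482687.2 − 298749.75 = 183937.45.
Divide by its size: 183937.45 / 21482 = 8.5624... → 8.56.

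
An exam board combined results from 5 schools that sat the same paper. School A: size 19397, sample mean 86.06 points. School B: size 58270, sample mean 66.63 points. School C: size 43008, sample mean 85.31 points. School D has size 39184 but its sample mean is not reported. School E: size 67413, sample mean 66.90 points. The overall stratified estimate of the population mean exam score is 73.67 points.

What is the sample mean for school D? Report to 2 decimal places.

Σ Nₕx̄ₕ = N·μ, so 39184·x̄_D = 227272·73.67 − (19397·86.06 + 58270·66.63 + 43008·85.31 + 67413·66.90).
= 16743128.24 − 13730778.1 = 3012350.14.
x̄_D = 3012350.14 / 39184 = 76.8770... → 76.88.

76.88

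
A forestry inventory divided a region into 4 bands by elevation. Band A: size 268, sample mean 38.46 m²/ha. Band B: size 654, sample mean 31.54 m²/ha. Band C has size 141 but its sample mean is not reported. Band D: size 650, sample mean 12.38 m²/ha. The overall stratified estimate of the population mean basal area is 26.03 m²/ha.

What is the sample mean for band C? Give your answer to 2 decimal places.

39.77

N = 268 + 654 + 141 + 650 = 1713.
Overall total = μ·N = 26.03·1713 = 44589.39.
Subtract the known strata: 268·38.46 + 654·31.54 + 650·12.38 = 38981.44.
Remaining total for band C: 44589.39 − 38981.44 = 5607.95.
Divide by its size: 5607.95 / 141 = 39.7727... → 39.77.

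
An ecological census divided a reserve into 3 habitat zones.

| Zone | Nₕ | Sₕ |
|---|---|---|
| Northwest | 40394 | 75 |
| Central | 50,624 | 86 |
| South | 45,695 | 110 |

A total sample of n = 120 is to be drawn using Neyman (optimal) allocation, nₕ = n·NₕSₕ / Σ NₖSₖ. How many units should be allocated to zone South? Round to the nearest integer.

Northwest: NₕSₕ = 40394·75 = 3029550
Central: NₕSₕ = 50624·86 = 4353664
South: NₕSₕ = 45695·110 = 5026450
Σ NₕSₕ = 12409664.
n_South = 120·5026450/12409664 = 48.605... → 49.

49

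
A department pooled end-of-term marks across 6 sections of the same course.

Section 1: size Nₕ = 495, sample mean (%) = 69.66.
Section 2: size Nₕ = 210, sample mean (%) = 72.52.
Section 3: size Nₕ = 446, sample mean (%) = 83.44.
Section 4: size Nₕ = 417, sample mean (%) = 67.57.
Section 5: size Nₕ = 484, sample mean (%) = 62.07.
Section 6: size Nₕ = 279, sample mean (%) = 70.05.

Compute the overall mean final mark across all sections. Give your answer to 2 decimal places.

N = 495 + 210 + 446 + 417 + 484 + 279 = 2331.
Overall mean = Σ (Nₕ/N)·x̄ₕ — weight by population share, not a simple average.
Σ Nₕx̄ₕ = 495·69.66 + 210·72.52 + 446·83.44 + 417·67.57 + 484·62.07 + 279·70.05 = 34481.7 + 15229.2 + 37214.24 + 28176.69 + 30041.88 + 19543.95 = 164687.66.
Divide by N: 164687.66 / 2331 = 70.6511... → 70.65.

70.65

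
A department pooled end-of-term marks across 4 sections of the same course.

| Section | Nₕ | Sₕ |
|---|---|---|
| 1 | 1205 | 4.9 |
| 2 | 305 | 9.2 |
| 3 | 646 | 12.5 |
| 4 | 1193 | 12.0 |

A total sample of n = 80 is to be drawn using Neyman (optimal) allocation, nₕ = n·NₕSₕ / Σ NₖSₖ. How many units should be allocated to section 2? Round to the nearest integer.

1: NₕSₕ = 1205·4.9 = 5904.5
2: NₕSₕ = 305·9.2 = 2806
3: NₕSₕ = 646·12.5 = 8075
4: NₕSₕ = 1193·12.0 = 14316
Σ NₕSₕ = 31101.5.
n_2 = 80·2806/31101.5 = 7.218... → 7.

7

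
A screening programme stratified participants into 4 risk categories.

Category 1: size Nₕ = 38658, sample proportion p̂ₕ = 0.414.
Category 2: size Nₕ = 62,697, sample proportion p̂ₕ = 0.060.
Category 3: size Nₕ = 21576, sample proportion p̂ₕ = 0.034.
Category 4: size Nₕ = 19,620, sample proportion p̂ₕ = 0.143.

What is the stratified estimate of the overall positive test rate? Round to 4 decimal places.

0.1635

N = 38658 + 62697 + 21576 + 19620 = 142551.
Overall proportion = Σ (Nₕ/N)·p̂ₕ.
Σ Nₕp̂ₕ = 16004.412 + 3761.82 + 733.584 + 2805.66 = 23305.476.
23305.476 / 142551 = 0.163489... → 0.1635.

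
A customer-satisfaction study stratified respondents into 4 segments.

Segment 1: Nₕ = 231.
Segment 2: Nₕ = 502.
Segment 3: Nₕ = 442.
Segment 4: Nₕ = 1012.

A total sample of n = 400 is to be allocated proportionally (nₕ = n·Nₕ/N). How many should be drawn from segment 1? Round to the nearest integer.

N = 231 + 502 + 442 + 1012 = 2187.
n_1 = 400·231/2187 = 42.250... → 42.

42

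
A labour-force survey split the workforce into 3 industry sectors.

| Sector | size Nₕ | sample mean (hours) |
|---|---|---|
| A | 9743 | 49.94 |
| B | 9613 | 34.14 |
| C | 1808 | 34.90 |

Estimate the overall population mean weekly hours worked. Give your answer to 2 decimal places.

N = 9743 + 9613 + 1808 = 21164.
Overall mean = Σ (Nₕ/N)·x̄ₕ — weight by population share, not a simple average.
Σ Nₕx̄ₕ = 9743·49.94 + 9613·34.14 + 1808·34.90 = 486565.42 + 328187.82 + 63099.2 = 877852.44.
Divide by N: 877852.44 / 21164 = 41.4786... → 41.48.

41.48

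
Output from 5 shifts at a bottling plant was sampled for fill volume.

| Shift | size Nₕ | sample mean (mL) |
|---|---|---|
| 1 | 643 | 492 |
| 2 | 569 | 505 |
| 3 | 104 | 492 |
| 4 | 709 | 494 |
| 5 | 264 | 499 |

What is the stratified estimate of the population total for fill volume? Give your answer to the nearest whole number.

Estimate total by summing Nₕ·x̄ₕ over strata.
643·492 + 569·505 + 104·492 + 709·494 + 264·499 = 316356 + 287345 + 51168 + 350246 + 131736 = 1136851.

1136851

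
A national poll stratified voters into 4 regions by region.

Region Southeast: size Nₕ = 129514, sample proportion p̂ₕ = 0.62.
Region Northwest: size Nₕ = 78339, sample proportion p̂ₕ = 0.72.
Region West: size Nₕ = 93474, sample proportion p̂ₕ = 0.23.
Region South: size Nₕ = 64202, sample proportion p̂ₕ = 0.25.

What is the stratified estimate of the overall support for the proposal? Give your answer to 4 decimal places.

Wₕ = Nₕ/N with N = 365529: 0.3543, 0.2143, 0.2557, 0.1756.
p̂_st = 0.3543·0.62 + 0.2143·0.72 + 0.2557·0.23 + 0.1756·0.25 ≈ 0.476713... → 0.4767.

0.4767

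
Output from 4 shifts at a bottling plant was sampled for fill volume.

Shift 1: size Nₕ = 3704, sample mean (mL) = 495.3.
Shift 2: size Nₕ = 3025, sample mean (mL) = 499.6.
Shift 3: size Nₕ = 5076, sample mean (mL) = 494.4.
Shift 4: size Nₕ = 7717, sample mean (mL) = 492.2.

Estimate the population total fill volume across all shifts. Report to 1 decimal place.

9653763.0

1: 3704·495.3 = 1834591.2
2: 3025·499.6 = 1511290
3: 5076·494.4 = 2509574.4
4: 7717·492.2 = 3798307.4
τ̂ = Σ Nₕx̄ₕ = 9653763.0.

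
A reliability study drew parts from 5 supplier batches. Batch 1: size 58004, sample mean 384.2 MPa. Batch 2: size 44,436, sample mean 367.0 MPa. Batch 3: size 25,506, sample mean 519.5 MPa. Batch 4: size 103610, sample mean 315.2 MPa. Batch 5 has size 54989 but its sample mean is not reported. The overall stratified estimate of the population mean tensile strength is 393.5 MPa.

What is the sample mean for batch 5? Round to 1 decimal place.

513.8

N = 58004 + 44436 + 25506 + 103610 + 54989 = 286545.
Overall total = μ·N = 393.5·286545 = 112755457.5.
Subtract the known strata: 58004·384.2 + 44436·367.0 + 25506·519.5 + 103610·315.2 = 84501387.8.
Remaining total for batch 5: 112755457.5 − 84501387.8 = 28254069.7.
Divide by its size: 28254069.7 / 54989 = 513.813... → 513.8.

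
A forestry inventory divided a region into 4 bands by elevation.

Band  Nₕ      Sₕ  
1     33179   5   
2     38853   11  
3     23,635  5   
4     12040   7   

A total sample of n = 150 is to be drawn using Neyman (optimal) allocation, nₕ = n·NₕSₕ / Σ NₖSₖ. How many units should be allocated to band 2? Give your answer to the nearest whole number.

1: NₕSₕ = 33179·5 = 165895
2: NₕSₕ = 38853·11 = 427383
3: NₕSₕ = 23635·5 = 118175
4: NₕSₕ = 12040·7 = 84280
Σ NₕSₕ = 795733.
n_2 = 150·427383/795733 = 80.564... → 81.

81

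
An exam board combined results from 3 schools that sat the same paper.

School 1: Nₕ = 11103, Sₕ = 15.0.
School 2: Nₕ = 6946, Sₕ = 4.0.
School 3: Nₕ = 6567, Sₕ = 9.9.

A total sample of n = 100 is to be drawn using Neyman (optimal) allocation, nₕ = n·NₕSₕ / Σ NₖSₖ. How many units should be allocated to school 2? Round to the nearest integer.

11

1: NₕSₕ = 11103·15.0 = 166545
2: NₕSₕ = 6946·4.0 = 27784
3: NₕSₕ = 6567·9.9 = 65013.3
Σ NₕSₕ = 259342.3.
n_2 = 100·27784/259342.3 = 10.713... → 11.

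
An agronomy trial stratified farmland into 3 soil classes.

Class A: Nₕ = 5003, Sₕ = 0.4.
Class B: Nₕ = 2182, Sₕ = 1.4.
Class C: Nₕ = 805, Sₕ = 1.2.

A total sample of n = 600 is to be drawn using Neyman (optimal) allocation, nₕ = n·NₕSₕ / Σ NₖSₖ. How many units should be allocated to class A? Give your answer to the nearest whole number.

199

A: NₕSₕ = 5003·0.4 = 2001.2
B: NₕSₕ = 2182·1.4 = 3054.8
C: NₕSₕ = 805·1.2 = 966
Σ NₕSₕ = 6022.
n_A = 600·2001.2/6022 = 199.389... → 199.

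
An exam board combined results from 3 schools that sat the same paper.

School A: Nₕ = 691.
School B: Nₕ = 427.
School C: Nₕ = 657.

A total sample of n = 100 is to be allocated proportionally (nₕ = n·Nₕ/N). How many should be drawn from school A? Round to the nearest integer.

39

Share of school A = 691/1775 = 0.38930.
Allocate 100 × 0.38930 = 38.930... → 39.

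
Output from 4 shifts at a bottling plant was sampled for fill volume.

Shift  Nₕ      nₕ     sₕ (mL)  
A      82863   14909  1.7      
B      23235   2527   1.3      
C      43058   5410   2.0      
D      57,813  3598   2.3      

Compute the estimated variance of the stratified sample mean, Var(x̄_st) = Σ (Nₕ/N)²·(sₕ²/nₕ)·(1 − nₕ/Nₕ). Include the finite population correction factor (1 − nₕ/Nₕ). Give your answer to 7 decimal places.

0.0001686

N = 206969; Wₕ = Nₕ/N.
shift A: (82863/206969)²·1.7²/14909·(1 − 14909/82863) = 0.0000254809
shift B: (23235/206969)²·1.3²/2527·(1 − 2527/23235) = 0.0000075119
shift C: (43058/206969)²·2.0²/5410·(1 − 5410/43058) = 0.0000279800
shift D: (57813/206969)²·2.3²/3598·(1 − 3598/57813) = 0.0001075793
Sum = 0.0001685522 → 0.0001686.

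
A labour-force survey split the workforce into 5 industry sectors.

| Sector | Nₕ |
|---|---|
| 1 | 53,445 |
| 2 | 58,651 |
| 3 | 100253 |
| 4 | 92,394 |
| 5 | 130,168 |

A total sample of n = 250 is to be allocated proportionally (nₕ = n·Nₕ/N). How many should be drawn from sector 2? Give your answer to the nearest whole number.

Share of sector 2 = 58651/434911 = 0.13486.
Allocate 250 × 0.13486 = 33.714... → 34.

34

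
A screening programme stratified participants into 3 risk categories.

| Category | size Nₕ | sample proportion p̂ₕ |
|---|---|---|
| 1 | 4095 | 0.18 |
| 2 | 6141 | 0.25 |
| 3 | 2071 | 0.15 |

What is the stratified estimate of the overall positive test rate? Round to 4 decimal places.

0.2099

Wₕ = Nₕ/N with N = 12307: 0.3327, 0.4990, 0.1683.
p̂_st = 0.3327·0.18 + 0.4990·0.25 + 0.1683·0.15 ≈ 0.209881... → 0.2099.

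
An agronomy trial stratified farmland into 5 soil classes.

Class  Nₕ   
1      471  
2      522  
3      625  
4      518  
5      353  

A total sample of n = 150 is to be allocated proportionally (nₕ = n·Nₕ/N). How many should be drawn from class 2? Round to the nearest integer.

31

Share of class 2 = 522/2489 = 0.20972.
Allocate 150 × 0.20972 = 31.458... → 31.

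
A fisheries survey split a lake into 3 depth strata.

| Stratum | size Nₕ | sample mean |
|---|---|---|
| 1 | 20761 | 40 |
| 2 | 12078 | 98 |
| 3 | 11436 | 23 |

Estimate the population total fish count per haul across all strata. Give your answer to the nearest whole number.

Population total = Σ Nₕ·x̄ₕ (each stratum's size times its mean).
20761·40 + 12078·98 + 11436·23 = 830440 + 1183644 + 263028 = 2277112.

2277112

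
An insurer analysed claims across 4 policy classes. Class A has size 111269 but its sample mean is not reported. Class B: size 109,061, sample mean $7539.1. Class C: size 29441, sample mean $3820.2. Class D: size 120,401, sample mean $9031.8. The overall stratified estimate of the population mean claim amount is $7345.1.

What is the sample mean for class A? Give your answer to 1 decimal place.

6262.5

Σ Nₕx̄ₕ = N·μ, so 111269·x̄_A = 370172·7345.1 − (109061·7539.1 + 29441·3820.2 + 120401·9031.8).
= 2718950357.2 − 2022130045.1 = 696820312.1.
x̄_A = 696820312.1 / 111269 = 6262.484... → 6262.5.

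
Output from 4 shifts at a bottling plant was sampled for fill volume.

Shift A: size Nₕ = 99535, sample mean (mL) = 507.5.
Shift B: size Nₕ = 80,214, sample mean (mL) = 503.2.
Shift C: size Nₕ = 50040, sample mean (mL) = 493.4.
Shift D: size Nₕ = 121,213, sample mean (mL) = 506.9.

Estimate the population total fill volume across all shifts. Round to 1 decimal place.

Estimate total by summing Nₕ·x̄ₕ over strata.
99535·507.5 + 80214·503.2 + 50040·493.4 + 121213·506.9 = 50514012.5 + 40363684.8 + 24689736 + 61442869.7 = 177010303.0.

177010303.0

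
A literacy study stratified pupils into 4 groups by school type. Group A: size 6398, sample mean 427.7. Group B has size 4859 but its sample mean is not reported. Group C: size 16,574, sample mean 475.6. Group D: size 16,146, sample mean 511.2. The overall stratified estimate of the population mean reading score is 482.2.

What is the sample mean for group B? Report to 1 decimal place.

480.1

N = 6398 + 4859 + 16574 + 16146 = 43977.
Overall total = μ·N = 482.2·43977 = 21205709.4.
Subtract the known strata: 6398·427.7 + 16574·475.6 + 16146·511.2 = 18872854.2.
Remaining total for group B: 21205709.4 − 18872854.2 = 2332855.2.
Divide by its size: 2332855.2 / 4859 = 480.110... → 480.1.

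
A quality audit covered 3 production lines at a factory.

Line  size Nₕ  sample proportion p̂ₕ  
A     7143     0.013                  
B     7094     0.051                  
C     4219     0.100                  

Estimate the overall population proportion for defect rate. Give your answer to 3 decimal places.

Wₕ = Nₕ/N with N = 18456: 0.3870, 0.3844, 0.2286.
p̂_st = 0.3870·0.013 + 0.3844·0.051 + 0.2286·0.100 ≈ 0.04749... → 0.047.

0.047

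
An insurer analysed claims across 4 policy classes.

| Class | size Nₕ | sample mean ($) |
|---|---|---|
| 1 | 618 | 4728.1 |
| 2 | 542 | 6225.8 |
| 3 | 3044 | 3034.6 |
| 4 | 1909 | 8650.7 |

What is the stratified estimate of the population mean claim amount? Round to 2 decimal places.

x̄_st = (Σ Nₕx̄ₕ) / (Σ Nₕ) = (618·4728.1 + 542·6225.8 + 3044·3034.6 + 1909·8650.7) / 6113
= 32047858.1 / 6113 = 5242.5745... → 5242.57.

5242.57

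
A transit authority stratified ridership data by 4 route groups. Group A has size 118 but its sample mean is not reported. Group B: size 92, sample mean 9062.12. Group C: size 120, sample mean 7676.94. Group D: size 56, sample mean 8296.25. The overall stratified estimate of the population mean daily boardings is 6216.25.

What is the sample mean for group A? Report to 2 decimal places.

1524.87

Σ Nₕx̄ₕ = N·μ, so 118·x̄_A = 386·6216.25 − (92·9062.12 + 120·7676.94 + 56·8296.25).
= 2399472.5 − 2219537.84 = 179934.66.
x̄_A = 179934.66 / 118 = 1524.87 → 1524.87.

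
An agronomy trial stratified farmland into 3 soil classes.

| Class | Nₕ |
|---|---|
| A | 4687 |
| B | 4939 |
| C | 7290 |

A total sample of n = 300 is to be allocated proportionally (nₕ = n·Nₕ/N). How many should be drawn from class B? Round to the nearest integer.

N = 4687 + 4939 + 7290 = 16916.
n_B = 300·4939/16916 = 87.592... → 88.

88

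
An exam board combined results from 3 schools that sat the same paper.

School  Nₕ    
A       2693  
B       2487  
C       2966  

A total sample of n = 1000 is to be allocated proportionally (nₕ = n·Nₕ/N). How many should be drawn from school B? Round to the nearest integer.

Share of school B = 2487/8146 = 0.30530.
Allocate 1000 × 0.30530 = 305.303... → 305.

305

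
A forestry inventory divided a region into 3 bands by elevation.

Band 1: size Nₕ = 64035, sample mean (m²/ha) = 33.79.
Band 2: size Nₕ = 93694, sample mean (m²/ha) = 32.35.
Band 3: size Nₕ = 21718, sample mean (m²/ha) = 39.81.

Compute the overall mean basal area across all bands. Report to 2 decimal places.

N = 64035 + 93694 + 21718 = 179447.
Overall mean = Σ (Nₕ/N)·x̄ₕ — weight by population share, not a simple average.
Σ Nₕx̄ₕ = 64035·33.79 + 93694·32.35 + 21718·39.81 = 2163742.65 + 3031000.9 + 864593.58 = 6059337.13.
Divide by N: 6059337.13 / 179447 = 33.7667... → 33.77.

33.77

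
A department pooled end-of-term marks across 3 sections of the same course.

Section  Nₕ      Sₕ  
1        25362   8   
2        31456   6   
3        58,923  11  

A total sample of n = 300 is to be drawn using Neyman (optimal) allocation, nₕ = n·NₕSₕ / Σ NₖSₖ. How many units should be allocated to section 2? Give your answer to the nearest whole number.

Σ NₕSₕ = 25362·8 + 31456·6 + 58923·11 = 1039785.
Share for 2: 188736/1039785 = 0.18151.
n_2 = 300 × 0.18151 = 54.454... → 54.

54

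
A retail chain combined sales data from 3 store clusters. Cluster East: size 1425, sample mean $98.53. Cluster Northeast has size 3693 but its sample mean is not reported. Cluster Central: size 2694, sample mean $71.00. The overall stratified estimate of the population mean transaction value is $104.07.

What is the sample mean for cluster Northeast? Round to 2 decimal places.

N = 1425 + 3693 + 2694 = 7812.
Overall total = μ·N = 104.07·7812 = 812994.84.
Subtract the known strata: 1425·98.53 + 2694·71.00 = 331679.25.
Remaining total for cluster Northeast: 812994.84 − 331679.25 = 481315.59.
Divide by its size: 481315.59 / 3693 = 130.3319... → 130.33.

130.33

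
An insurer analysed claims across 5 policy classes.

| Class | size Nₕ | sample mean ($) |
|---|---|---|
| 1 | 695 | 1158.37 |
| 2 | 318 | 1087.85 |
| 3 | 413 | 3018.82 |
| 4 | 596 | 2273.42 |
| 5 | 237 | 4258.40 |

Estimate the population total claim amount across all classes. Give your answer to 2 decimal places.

Estimate total by summing Nₕ·x̄ₕ over strata.
695·1158.37 + 318·1087.85 + 413·3018.82 + 596·2273.42 + 237·4258.40 = 805067.15 + 345936.3 + 1246772.66 + 1354958.32 + 1009240.8 = 4761975.23.

4761975.23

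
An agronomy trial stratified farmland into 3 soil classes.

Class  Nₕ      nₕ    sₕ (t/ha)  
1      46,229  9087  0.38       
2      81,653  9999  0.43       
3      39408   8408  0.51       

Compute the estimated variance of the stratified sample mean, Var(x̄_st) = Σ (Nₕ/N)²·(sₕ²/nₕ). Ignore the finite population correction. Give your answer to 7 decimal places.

0.0000073

N = 167290; Wₕ = Nₕ/N.
class 1: (46229/167290)²·0.38²/9087 = 0.0000012135
class 2: (81653/167290)²·0.43²/9999 = 0.0000044054
class 3: (39408/167290)²·0.51²/8408 = 0.0000017166
Sum = 0.0000073355 → 0.0000073.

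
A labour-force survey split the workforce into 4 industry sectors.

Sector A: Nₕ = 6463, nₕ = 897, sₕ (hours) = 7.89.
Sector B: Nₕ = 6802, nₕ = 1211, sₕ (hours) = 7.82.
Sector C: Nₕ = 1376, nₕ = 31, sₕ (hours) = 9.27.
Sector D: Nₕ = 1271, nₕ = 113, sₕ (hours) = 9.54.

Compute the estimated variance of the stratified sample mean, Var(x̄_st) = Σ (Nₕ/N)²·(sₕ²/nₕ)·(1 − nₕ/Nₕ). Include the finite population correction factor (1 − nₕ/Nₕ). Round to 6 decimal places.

N = 15912; Wₕ = Nₕ/N.
sector A: (6463/15912)²·7.89²/897·(1 − 897/6463) = 0.009860283
sector B: (6802/15912)²·7.82²/1211·(1 − 1211/6802) = 0.007584832
sector C: (1376/15912)²·9.27²/31·(1 − 31/1376) = 0.020262310
sector D: (1271/15912)²·9.54²/113·(1 − 113/1271) = 0.004681908
Sum = 0.042389332 → 0.042389.

0.042389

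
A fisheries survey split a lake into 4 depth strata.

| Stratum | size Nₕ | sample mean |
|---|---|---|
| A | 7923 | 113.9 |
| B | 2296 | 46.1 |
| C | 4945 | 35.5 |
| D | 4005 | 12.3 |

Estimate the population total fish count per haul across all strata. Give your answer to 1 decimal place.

A: 7923·113.9 = 902429.7
B: 2296·46.1 = 105845.6
C: 4945·35.5 = 175547.5
D: 4005·12.3 = 49261.5
τ̂ = Σ Nₕx̄ₕ = 1233084.3.

1233084.3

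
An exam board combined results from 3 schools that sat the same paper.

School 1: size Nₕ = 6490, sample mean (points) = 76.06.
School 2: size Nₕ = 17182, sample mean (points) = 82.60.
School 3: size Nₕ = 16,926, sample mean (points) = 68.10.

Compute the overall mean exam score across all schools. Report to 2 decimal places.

75.51

N = 40598; weights Wₕ = Nₕ/N = (0.1599, 0.4232, 0.4169).
x̄_st = Σ Wₕ·x̄ₕ = 0.1599·76.06 + 0.4232·82.60 + 0.4169·68.10 ≈ 75.5092...
→ 75.51.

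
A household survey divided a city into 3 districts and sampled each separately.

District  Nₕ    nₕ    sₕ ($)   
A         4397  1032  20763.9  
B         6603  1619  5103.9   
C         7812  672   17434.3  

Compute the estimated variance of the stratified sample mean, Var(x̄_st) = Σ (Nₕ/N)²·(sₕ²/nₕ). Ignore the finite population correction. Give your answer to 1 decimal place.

102805.7

N = 18812. Term for each stratum: Wₕ²sₕ²/nₕ.
Var(x̄_st) = 22823.4425 + 1982.3034 + 77999.9431 = 102805.6890 → 102805.7.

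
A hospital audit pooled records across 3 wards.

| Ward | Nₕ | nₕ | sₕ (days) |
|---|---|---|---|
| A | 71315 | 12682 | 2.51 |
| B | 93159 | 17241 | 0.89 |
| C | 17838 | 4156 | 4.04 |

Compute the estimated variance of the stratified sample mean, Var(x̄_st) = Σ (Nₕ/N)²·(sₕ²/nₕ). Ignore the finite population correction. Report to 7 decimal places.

N = 182312; Wₕ = Nₕ/N.
ward A: (71315/182312)²·2.51²/12682 = 0.0000760135
ward B: (93159/182312)²·0.89²/17241 = 0.0000119960
ward C: (17838/182312)²·4.04²/4156 = 0.0000375966
Sum = 0.0001256062 → 0.0001256.

0.0001256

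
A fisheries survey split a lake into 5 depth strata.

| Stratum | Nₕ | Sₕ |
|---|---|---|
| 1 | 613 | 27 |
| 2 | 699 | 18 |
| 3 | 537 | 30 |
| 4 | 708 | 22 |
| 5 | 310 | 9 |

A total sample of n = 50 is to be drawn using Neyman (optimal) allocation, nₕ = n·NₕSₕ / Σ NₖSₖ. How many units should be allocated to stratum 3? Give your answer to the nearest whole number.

Σ NₕSₕ = 613·27 + 699·18 + 537·30 + 708·22 + 310·9 = 63609.
Share for 3: 16110/63609 = 0.25327.
n_3 = 50 × 0.25327 = 12.663... → 13.

13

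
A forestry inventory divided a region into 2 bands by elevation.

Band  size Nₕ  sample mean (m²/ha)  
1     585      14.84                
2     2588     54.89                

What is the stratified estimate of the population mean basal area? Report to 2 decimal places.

47.51

N = 3173; weights Wₕ = Nₕ/N = (0.1844, 0.8156).
x̄_st = Σ Wₕ·x̄ₕ = 0.1844·14.84 + 0.8156·54.89 ≈ 47.5061...
→ 47.51.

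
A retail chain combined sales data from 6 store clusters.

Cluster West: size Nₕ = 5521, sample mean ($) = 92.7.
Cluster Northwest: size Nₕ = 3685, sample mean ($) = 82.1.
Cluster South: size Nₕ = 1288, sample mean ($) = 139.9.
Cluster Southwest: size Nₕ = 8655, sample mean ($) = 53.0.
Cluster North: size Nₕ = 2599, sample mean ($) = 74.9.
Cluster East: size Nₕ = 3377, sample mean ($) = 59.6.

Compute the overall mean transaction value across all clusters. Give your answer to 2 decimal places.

73.60

N = 5521 + 3685 + 1288 + 8655 + 2599 + 3377 = 25125.
Weight each subgroup mean by Nₕ/N and sum.
Σ Nₕx̄ₕ = 5521·92.7 + 3685·82.1 + 1288·139.9 + 8655·53.0 + 2599·74.9 + 3377·59.6 = 511796.7 + 302538.5 + 180191.2 + 458715 + 194665.1 + 201269.2 = 1849175.7.
Divide by N: 1849175.7 / 25125 = 73.5990... → 73.60.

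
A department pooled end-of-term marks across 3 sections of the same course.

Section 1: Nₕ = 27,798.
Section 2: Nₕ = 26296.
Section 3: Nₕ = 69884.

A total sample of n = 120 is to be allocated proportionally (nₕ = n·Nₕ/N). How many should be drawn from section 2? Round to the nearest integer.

Share of section 2 = 26296/123978 = 0.21210.
Allocate 120 × 0.21210 = 25.452... → 25.

25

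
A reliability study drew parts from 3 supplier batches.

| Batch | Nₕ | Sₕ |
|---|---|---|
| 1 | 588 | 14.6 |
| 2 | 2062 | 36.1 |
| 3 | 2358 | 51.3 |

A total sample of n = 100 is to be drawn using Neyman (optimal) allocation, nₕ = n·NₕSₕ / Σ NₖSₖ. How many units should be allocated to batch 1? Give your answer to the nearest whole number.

1: NₕSₕ = 588·14.6 = 8584.8
2: NₕSₕ = 2062·36.1 = 74438.2
3: NₕSₕ = 2358·51.3 = 120965.4
Σ NₕSₕ = 203988.4.
n_1 = 100·8584.8/203988.4 = 4.208... → 4.

4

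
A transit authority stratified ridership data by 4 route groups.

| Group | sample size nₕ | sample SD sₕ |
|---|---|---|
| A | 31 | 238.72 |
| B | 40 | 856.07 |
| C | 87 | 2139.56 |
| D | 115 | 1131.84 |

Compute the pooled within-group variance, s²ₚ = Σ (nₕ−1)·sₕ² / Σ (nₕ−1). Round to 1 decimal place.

2119017.5

Degrees of freedom: 30 + 39 + 86 + 114 = 269.
Σ(nₕ−1)sₕ² = 30·56987.2384 + 39·732855.8449 + 86·4577716.9936 + 114·1281061.7856 = 570015700.1111.
s²ₚ = 570015700.1111 / 269 = 2119017.473... → 2119017.5.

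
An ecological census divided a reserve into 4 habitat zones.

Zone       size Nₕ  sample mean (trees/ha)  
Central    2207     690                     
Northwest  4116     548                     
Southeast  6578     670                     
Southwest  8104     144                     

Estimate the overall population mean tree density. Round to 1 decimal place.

445.3

x̄_st = (Σ Nₕx̄ₕ) / (Σ Nₕ) = (2207·690 + 4116·548 + 6578·670 + 8104·144) / 21005
= 9352634 / 21005 = 445.258... → 445.3.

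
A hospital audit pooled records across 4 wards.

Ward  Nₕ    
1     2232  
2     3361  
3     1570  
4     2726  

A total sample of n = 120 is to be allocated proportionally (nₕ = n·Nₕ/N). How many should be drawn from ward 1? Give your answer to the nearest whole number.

N = 2232 + 3361 + 1570 + 2726 = 9889.
n_1 = 120·2232/9889 = 27.085... → 27.

27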